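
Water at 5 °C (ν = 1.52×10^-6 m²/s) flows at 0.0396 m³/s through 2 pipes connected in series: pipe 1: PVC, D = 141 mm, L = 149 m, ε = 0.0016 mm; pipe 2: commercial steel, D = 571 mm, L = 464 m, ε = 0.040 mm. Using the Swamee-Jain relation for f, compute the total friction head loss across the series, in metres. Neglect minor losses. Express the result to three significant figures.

H ≈ 5.27 m

Pipe 1: V = 2.536 m/s, Re = 2.35×10^5, ε/D = 1.13×10^-5, f = 0.01517, h_1 = f(L/D)V²/2g = 5.254 m
Pipe 2: V = 0.1546 m/s, Re = 5.81×10^4, ε/D = 7.01×10^-5, f = 0.02039, h_2 = f(L/D)V²/2g = 0.02019 m
Series → Q common, losses add: H = Σh = 5.274 m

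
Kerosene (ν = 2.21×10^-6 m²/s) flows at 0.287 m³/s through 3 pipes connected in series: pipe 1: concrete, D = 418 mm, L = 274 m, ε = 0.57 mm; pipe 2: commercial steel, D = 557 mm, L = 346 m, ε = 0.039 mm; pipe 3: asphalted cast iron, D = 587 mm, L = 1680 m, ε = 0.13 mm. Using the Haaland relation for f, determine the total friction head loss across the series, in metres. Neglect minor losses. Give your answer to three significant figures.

H ≈ 6.52 m

Pipe 1: V = 2.091 m/s, Re = 3.96×10^5, ε/D = 0.00136, f = 0.02178, h_1 = f(L/D)V²/2g = 3.182 m
Pipe 2: V = 1.178 m/s, Re = 2.97×10^5, ε/D = 7.00×10^-5, f = 0.01499, h_2 = f(L/D)V²/2g = 0.6582 m
Pipe 3: V = 1.061 m/s, Re = 2.82×10^5, ε/D = 2.21×10^-4, f = 0.01634, h_3 = f(L/D)V²/2g = 2.680 m
Series → Q common, losses add: H = Σh = 6.521 m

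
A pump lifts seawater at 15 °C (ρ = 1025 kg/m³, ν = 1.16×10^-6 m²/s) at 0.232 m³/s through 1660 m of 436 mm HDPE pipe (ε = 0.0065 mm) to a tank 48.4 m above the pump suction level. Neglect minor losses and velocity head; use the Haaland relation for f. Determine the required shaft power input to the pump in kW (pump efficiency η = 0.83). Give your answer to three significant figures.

V = 4Q/(πD²) = 1.554 m/s; Re = 5.84×10^5; ε/D = 1.49×10^-5; f = 0.01290
h_f = f(L/D)V²/2g = 6.045 m
Total head H = z + h_f = 48.4 + 6.045 = 54.44 m
P_hyd = ρgQH = 1025·9.81·0.232·54.44 = 127.0 kW
P_shaft = P_hyd/η = 127.0/0.83 = 153.0 kW

P_shaft ≈ 153 kW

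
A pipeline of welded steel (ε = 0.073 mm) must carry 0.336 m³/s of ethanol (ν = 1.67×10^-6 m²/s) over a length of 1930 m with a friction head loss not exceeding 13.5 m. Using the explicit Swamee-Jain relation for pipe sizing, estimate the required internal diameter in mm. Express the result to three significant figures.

Swamee-Jain (Type III): D = 0.66·[ε^1.25·(LQ²/(gh_f))^4.75 + ν·Q^9.4·(L/(gh_f))^5.2]^0.04
LQ²/(gh_f) = 1.645; L/(gh_f) = 14.57
Term 1 = ε^1.25·(…)^4.75 = 7.18×10^-5; Term 2 = ν·Q^9.4·(…)^5.2 = 6.62×10^-5
D = 0.66·(7.18×10^-5 + 6.62×10^-5)^0.04 = 0.4625 m = 463 mm
Check: V = 2.00 m/s, Re = 5.54×10^5, f = 0.01496, h_f = 12.7 m ≈ 13.5 m ✓

D ≈ 463 mm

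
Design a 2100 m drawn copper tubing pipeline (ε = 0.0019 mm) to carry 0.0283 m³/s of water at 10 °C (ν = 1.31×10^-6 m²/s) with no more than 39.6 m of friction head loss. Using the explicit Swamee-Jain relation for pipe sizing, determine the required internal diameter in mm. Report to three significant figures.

Swamee-Jain (Type III): D = 0.66·[ε^1.25·(LQ²/(gh_f))^4.75 + ν·Q^9.4·(L/(gh_f))^5.2]^0.04
LQ²/(gh_f) = 0.004329; L/(gh_f) = 5.406
Term 1 = ε^1.25·(…)^4.75 = 4.18×10^-19; Term 2 = ν·Q^9.4·(…)^5.2 = 2.37×10^-17
D = 0.66·(4.18×10^-19 + 2.37×10^-17)^0.04 = 0.1428 m = 143 mm
Check: V = 1.77 m/s, Re = 1.93×10^5, f = 0.01577, h_f = 36.8 m ≈ 39.6 m ✓

D ≈ 143 mm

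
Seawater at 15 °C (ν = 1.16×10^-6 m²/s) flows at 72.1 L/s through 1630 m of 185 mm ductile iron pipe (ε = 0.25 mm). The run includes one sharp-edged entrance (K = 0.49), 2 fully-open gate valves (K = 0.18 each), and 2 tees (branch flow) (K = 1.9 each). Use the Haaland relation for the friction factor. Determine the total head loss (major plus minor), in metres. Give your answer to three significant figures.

H_L ≈ 71.8 m

V = 4Q/(πD²) = 2.682 m/s; V²/2g = 0.3667 m
Re = 4.28×10^5, ε/D = 0.00135 → f = 0.02169 (Haaland)
Major: h_f = f(L/D)·V²/2g = 0.02169·8811·0.3667 = 70.09 m
Minor: ΣK = 4.65; h_m = ΣK·V²/2g = 1.705 m
Total H_L = 70.09 + 1.705 = 71.79 m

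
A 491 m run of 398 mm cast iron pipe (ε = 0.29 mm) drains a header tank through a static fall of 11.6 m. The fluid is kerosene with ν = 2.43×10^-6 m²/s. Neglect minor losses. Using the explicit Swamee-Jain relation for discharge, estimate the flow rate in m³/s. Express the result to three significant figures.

Swamee-Jain (Type II): Q = -0.965·√(gD⁵h_f/L)·ln[ε/(3.7D) + √(3.17ν²L/(gD³h_f))]
√(gD⁵h_f/L) = √(9.81·0.398⁵·11.6/491) = 0.04811
ε/(3.7D) = 1.97×10^-4; √(3.17ν²L/(gD³h_f)) = 3.58×10^-5
Q = -0.965·0.04811·ln(2.327×10^-4) = 0.3884 m³/s
Check: V = 3.12 m/s, Re = 5.11×10^5, f = 0.01906, h_f = 11.7 m ≈ 11.6 m ✓

Q ≈ 0.388 m³/s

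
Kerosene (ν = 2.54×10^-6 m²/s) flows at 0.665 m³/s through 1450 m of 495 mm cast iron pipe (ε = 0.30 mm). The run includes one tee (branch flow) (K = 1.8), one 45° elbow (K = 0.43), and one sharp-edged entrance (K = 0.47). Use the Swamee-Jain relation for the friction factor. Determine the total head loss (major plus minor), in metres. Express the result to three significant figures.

H_L ≈ 34.1 m

V = 4Q/(πD²) = 3.456 m/s; V²/2g = 0.6086 m
Re = 6.73×10^5, ε/D = 6.06×10^-4 → f = 0.01819 (Swamee-Jain)
Major: h_f = f(L/D)·V²/2g = 0.01819·2929·0.6086 = 32.44 m
Minor: ΣK = 2.70; h_m = ΣK·V²/2g = 1.643 m
Total H_L = 32.44 + 1.643 = 34.08 m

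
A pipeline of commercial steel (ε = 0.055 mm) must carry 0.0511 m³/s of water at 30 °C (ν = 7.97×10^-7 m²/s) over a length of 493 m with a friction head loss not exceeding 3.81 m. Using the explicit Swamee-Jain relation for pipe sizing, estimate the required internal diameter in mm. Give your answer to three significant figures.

Swamee-Jain (Type III): D = 0.66·[ε^1.25·(LQ²/(gh_f))^4.75 + ν·Q^9.4·(L/(gh_f))^5.2]^0.04
LQ²/(gh_f) = 0.03444; L/(gh_f) = 13.19
Term 1 = ε^1.25·(…)^4.75 = 5.33×10^-13; Term 2 = ν·Q^9.4·(…)^5.2 = 3.85×10^-13
D = 0.66·(5.33×10^-13 + 3.85×10^-13)^0.04 = 0.2178 m = 218 mm
Check: V = 1.37 m/s, Re = 3.75×10^5, f = 0.01637, h_f = 3.55 m ≈ 3.81 m ✓

D ≈ 218 mm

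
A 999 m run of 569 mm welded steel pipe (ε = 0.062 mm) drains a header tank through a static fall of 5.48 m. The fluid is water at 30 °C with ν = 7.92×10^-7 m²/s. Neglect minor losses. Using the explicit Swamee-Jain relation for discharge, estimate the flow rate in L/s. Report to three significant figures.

Q ≈ 549 L/s

Swamee-Jain (Type II): Q = -0.965·√(gD⁵h_f/L)·ln[ε/(3.7D) + √(3.17ν²L/(gD³h_f))]
√(gD⁵h_f/L) = √(9.81·0.569⁵·5.48/999) = 0.05665
ε/(3.7D) = 2.94×10^-5; √(3.17ν²L/(gD³h_f)) = 1.42×10^-5
Q = -0.965·0.05665·ln(4.361×10^-5) = 0.5489 m³/s
Check: V = 2.16 m/s, Re = 1.55×10^6, f = 0.01322, h_f = 5.51 m ≈ 5.48 m ✓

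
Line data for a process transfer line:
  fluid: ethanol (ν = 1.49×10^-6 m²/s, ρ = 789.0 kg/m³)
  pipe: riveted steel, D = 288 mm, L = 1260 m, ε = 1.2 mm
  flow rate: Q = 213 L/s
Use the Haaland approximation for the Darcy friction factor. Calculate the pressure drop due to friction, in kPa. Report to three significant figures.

V = 4Q/(πD²) = 4·0.213/(π·0.288²) = 3.270 m/s
Re = VD/ν = 3.270·0.288/1.49×10^-6 = 6.32×10^5 → turbulent
ε/D = 1.2/288 = 0.00417
Haaland: f = 0.02897
h_f = f(L/D)V²/(2g) = 0.02897·(1260/0.288)·3.270²/(2·9.81) = 69.07 m
Δp = ρg·h_f = 789.0·9.81·69.07 = 534.6 kPa

Δp ≈ 535 kPa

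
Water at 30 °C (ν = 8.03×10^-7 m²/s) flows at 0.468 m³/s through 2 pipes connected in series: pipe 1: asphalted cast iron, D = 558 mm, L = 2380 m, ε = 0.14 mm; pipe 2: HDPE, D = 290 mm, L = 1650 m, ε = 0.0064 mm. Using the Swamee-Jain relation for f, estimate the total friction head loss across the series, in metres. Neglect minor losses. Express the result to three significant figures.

Pipe 1: V = 1.914 m/s, Re = 1.33×10^6, ε/D = 2.51×10^-4, f = 0.01511, h_1 = f(L/D)V²/2g = 12.03 m
Pipe 2: V = 7.085 m/s, Re = 2.56×10^6, ε/D = 2.21×10^-5, f = 0.01084, h_2 = f(L/D)V²/2g = 157.8 m
Series → Q common, losses add: H = Σh = 169.9 m

H ≈ 170 m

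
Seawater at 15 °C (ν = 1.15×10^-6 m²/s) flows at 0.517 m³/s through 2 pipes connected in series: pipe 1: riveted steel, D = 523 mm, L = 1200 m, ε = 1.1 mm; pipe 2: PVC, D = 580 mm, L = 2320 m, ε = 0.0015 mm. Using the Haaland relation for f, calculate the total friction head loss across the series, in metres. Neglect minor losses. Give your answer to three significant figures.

Pipe 1: V = 2.407 m/s, Re = 1.09×10^6, ε/D = 0.00210, f = 0.02393, h_1 = f(L/D)V²/2g = 16.21 m
Pipe 2: V = 1.957 m/s, Re = 9.87×10^5, ε/D = 2.59×10^-6, f = 0.01165, h_2 = f(L/D)V²/2g = 9.097 m
Series → Q common, losses add: H = Σh = 25.30 m

H ≈ 25.3 m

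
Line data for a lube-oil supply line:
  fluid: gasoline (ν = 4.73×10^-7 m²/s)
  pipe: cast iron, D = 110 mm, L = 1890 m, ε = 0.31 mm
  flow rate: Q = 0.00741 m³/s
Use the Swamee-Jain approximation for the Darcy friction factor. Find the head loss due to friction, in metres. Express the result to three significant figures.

h_f ≈ 14.2 m

V = 4Q/(πD²) = 4·0.00741/(π·0.110²) = 0.7797 m/s
Re = VD/ν = 0.7797·0.110/4.73×10^-7 = 1.81×10^5 → turbulent
ε/D = 0.31/110 = 0.00282
Swamee-Jain: f = 0.02667
h_f = f(L/D)V²/(2g) = 0.02667·(1890/0.110)·0.7797²/(2·9.81) = 14.20 m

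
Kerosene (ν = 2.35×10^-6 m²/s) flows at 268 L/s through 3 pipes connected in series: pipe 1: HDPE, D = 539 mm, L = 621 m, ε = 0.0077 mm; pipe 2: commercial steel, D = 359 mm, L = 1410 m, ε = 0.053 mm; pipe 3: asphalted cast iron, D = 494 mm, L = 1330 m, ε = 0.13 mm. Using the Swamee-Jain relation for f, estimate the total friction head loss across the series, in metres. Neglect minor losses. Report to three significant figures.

H ≈ 27.2 m

Pipe 1: V = 1.175 m/s, Re = 2.69×10^5, ε/D = 1.43×10^-5, f = 0.01483, h_1 = f(L/D)V²/2g = 1.201 m
Pipe 2: V = 2.648 m/s, Re = 4.04×10^5, ε/D = 1.48×10^-4, f = 0.01533, h_2 = f(L/D)V²/2g = 21.51 m
Pipe 3: V = 1.398 m/s, Re = 2.94×10^5, ε/D = 2.63×10^-4, f = 0.01683, h_3 = f(L/D)V²/2g = 4.515 m
Series → Q common, losses add: H = Σh = 27.23 m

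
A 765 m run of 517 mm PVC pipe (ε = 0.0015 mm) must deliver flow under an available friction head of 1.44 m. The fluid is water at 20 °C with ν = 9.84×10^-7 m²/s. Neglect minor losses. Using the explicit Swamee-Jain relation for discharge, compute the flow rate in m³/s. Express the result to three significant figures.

Swamee-Jain (Type II): Q = -0.965·√(gD⁵h_f/L)·ln[ε/(3.7D) + √(3.17ν²L/(gD³h_f))]
√(gD⁵h_f/L) = √(9.81·0.517⁵·1.44/765) = 0.02612
ε/(3.7D) = 7.84×10^-7; √(3.17ν²L/(gD³h_f)) = 3.47×10^-5
Q = -0.965·0.02612·ln(3.547×10^-5) = 0.2582 m³/s
Check: V = 1.23 m/s, Re = 6.46×10^5, f = 0.01257, h_f = 1.43 m ≈ 1.44 m ✓

Q ≈ 0.258 m³/s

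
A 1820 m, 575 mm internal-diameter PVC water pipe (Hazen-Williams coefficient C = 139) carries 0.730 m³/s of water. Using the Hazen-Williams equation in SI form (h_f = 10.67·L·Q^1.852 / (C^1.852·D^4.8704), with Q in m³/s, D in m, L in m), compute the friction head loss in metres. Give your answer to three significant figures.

h_f = 10.67·1820·0.730^1.852 / (139^1.852·0.575^4.8704) = 17.25 m

h_f ≈ 17.2 m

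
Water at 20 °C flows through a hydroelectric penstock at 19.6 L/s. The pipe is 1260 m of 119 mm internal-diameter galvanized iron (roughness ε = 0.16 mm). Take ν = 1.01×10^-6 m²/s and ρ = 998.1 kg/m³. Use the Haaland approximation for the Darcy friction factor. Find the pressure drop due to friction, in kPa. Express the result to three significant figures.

V = 4Q/(πD²) = 4·0.0196/(π·0.119²) = 1.762 m/s
Re = VD/ν = 1.762·0.119/1.01×10^-6 = 2.08×10^5 → turbulent
ε/D = 0.16/119 = 0.00134
Haaland: f = 0.02216
h_f = f(L/D)V²/(2g) = 0.02216·(1260/0.119)·1.762²/(2·9.81) = 37.14 m
Δp = ρg·h_f = 998.1·9.81·37.14 = 363.6 kPa

Δp ≈ 364 kPa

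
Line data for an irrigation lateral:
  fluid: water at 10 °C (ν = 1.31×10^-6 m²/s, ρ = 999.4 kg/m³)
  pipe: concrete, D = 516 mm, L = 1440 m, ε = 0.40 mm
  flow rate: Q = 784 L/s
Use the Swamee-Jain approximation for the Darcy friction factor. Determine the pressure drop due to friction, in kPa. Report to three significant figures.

V = 4Q/(πD²) = 4·0.784/(π·0.516²) = 3.749 m/s
Re = VD/ν = 3.749·0.516/1.31×10^-6 = 1.48×10^6 → turbulent
ε/D = 0.40/516 = 7.75×10^-4
Swamee-Jain: f = 0.01880
h_f = f(L/D)V²/(2g) = 0.01880·(1440/0.516)·3.749²/(2·9.81) = 37.59 m
Δp = ρg·h_f = 999.4·9.81·37.59 = 368.5 kPa

Δp ≈ 368 kPa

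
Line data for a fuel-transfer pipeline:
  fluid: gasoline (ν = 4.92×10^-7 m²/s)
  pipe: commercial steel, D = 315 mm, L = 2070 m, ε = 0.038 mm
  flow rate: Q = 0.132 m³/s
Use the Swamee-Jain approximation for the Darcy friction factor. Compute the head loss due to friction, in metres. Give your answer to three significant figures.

V = 4Q/(πD²) = 4·0.132/(π·0.315²) = 1.694 m/s
Re = VD/ν = 1.694·0.315/4.92×10^-7 = 1.08×10^6 → turbulent
ε/D = 0.038/315 = 1.21×10^-4
Swamee-Jain: f = 0.01372
h_f = f(L/D)V²/(2g) = 0.01372·(2070/0.315)·1.694²/(2·9.81) = 13.18 m

h_f ≈ 13.2 m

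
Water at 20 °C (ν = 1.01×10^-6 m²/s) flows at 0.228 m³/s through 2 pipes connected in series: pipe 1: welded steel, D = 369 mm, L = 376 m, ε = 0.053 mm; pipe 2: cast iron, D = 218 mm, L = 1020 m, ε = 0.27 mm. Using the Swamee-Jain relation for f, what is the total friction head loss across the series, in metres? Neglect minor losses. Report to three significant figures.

H ≈ 190 m

Pipe 1: V = 2.132 m/s, Re = 7.79×10^5, ε/D = 1.44×10^-4, f = 0.01437, h_1 = f(L/D)V²/2g = 3.392 m
Pipe 2: V = 6.108 m/s, Re = 1.32×10^6, ε/D = 0.00124, f = 0.02097, h_2 = f(L/D)V²/2g = 186.6 m
Series → Q common, losses add: H = Σh = 190.0 m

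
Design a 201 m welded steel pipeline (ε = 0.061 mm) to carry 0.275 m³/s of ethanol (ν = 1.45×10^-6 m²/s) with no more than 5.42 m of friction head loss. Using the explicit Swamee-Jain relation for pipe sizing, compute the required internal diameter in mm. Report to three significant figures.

Swamee-Jain (Type III): D = 0.66·[ε^1.25·(LQ²/(gh_f))^4.75 + ν·Q^9.4·(L/(gh_f))^5.2]^0.04
LQ²/(gh_f) = 0.2859; L/(gh_f) = 3.780
Term 1 = ε^1.25·(…)^4.75 = 1.41×10^-8; Term 2 = ν·Q^9.4·(…)^5.2 = 7.84×10^-9
D = 0.66·(1.41×10^-8 + 7.84×10^-9)^0.04 = 0.3260 m = 326 mm
Check: V = 3.30 m/s, Re = 7.41×10^5, f = 0.01491, h_f = 5.09 m ≈ 5.42 m ✓

D ≈ 326 mm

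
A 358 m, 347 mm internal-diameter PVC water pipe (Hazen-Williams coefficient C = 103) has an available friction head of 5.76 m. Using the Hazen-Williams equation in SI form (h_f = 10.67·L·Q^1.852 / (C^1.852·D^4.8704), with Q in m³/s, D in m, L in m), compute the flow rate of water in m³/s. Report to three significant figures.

Q ≈ 0.191 m³/s

Rearranging: Q = [h_f·C^1.852·D^4.8704 / (10.67·L)]^(1/1.852)
Q = [5.76·103^1.852·0.347^4.8704 / (10.67·358)]^0.540 = 0.1907 m³/s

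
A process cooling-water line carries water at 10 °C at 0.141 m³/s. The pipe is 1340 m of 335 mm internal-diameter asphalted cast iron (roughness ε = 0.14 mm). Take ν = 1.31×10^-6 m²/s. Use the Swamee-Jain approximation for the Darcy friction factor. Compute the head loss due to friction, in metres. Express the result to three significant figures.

V = 4Q/(πD²) = 4·0.141/(π·0.335²) = 1.600 m/s
Re = VD/ν = 1.600·0.335/1.31×10^-6 = 4.09×10^5 → turbulent
ε/D = 0.14/335 = 4.18×10^-4
Swamee-Jain: f = 0.01745
h_f = f(L/D)V²/(2g) = 0.01745·(1340/0.335)·1.600²/(2·9.81) = 9.104 m

h_f ≈ 9.10 m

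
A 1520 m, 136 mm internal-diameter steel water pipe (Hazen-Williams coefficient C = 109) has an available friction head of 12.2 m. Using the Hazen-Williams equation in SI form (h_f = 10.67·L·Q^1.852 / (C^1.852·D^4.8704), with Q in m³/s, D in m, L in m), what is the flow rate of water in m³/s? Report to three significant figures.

Rearranging: Q = [h_f·C^1.852·D^4.8704 / (10.67·L)]^(1/1.852)
Q = [12.2·109^1.852·0.136^4.8704 / (10.67·1520)]^0.540 = 0.01181 m³/s

Q ≈ 0.0118 m³/s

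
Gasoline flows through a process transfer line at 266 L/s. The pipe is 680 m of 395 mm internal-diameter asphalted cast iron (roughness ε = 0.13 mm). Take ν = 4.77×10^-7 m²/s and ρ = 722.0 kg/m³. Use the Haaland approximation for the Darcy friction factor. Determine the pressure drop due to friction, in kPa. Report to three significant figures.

V = 4Q/(πD²) = 4·0.266/(π·0.395²) = 2.171 m/s
Re = VD/ν = 2.171·0.395/4.77×10^-7 = 1.80×10^6 → turbulent
ε/D = 0.13/395 = 3.29×10^-4
Haaland: f = 0.01561
h_f = f(L/D)V²/(2g) = 0.01561·(680/0.395)·2.171²/(2·9.81) = 6.452 m
Δp = ρg·h_f = 722.0·9.81·6.452 = 45.70 kPa

Δp ≈ 45.7 kPa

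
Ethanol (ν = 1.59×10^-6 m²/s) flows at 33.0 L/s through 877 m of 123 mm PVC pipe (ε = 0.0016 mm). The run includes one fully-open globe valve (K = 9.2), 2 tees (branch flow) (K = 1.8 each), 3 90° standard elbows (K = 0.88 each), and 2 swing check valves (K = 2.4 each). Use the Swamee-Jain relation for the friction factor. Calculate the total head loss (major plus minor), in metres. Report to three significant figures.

H_L ≈ 51.2 m

V = 4Q/(πD²) = 2.777 m/s; V²/2g = 0.3931 m
Re = 2.15×10^5, ε/D = 1.30×10^-5 → f = 0.01544 (Swamee-Jain)
Major: h_f = f(L/D)·V²/2g = 0.01544·7130·0.3931 = 43.29 m
Minor: ΣK = 20.2; h_m = ΣK·V²/2g = 7.957 m
Total H_L = 43.29 + 7.957 = 51.24 m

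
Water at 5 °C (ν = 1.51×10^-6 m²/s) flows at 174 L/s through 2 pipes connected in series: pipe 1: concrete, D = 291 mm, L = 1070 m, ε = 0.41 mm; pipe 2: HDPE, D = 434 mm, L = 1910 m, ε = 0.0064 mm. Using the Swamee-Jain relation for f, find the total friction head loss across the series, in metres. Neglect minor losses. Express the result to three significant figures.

Pipe 1: V = 2.616 m/s, Re = 5.04×10^5, ε/D = 0.00141, f = 0.02197, h_1 = f(L/D)V²/2g = 28.18 m
Pipe 2: V = 1.176 m/s, Re = 3.38×10^5, ε/D = 1.47×10^-5, f = 0.01424, h_2 = f(L/D)V²/2g = 4.420 m
Series → Q common, losses add: H = Σh = 32.60 m

H ≈ 32.6 m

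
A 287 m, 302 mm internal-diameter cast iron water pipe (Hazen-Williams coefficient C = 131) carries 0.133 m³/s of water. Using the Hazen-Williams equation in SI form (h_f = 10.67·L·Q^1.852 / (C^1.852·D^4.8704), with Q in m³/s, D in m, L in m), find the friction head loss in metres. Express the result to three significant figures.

h_f = 10.67·287·0.133^1.852 / (131^1.852·0.302^4.8704) = 2.984 m

h_f ≈ 2.98 m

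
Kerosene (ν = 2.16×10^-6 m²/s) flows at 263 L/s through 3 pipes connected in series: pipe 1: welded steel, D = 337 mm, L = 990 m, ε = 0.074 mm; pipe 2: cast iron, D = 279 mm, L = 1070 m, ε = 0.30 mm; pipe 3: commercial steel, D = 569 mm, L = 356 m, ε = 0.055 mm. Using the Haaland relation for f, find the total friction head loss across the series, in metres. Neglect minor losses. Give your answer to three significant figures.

H ≈ 94.9 m

Pipe 1: V = 2.949 m/s, Re = 4.60×10^5, ε/D = 2.20×10^-4, f = 0.01557, h_1 = f(L/D)V²/2g = 20.27 m
Pipe 2: V = 4.302 m/s, Re = 5.56×10^5, ε/D = 0.00108, f = 0.02048, h_2 = f(L/D)V²/2g = 74.07 m
Pipe 3: V = 1.034 m/s, Re = 2.72×10^5, ε/D = 9.67×10^-5, f = 0.01541, h_3 = f(L/D)V²/2g = 0.5258 m
Series → Q common, losses add: H = Σh = 94.87 m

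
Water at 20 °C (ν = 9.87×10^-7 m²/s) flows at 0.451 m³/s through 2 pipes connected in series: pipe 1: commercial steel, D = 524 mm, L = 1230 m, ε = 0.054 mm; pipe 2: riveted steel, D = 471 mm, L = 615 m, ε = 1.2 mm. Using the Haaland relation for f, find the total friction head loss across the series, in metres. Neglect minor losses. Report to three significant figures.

H ≈ 18.2 m

Pipe 1: V = 2.091 m/s, Re = 1.11×10^6, ε/D = 1.03×10^-4, f = 0.01326, h_1 = f(L/D)V²/2g = 6.940 m
Pipe 2: V = 2.588 m/s, Re = 1.24×10^6, ε/D = 0.00255, f = 0.02517, h_2 = f(L/D)V²/2g = 11.22 m
Series → Q common, losses add: H = Σh = 18.16 m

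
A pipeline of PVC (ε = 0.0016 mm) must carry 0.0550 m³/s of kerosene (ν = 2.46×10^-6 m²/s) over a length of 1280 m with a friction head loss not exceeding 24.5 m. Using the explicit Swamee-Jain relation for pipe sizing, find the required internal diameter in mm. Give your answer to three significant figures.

Swamee-Jain (Type III): D = 0.66·[ε^1.25·(LQ²/(gh_f))^4.75 + ν·Q^9.4·(L/(gh_f))^5.2]^0.04
LQ²/(gh_f) = 0.01611; L/(gh_f) = 5.326
Term 1 = ε^1.25·(…)^4.75 = 1.73×10^-16; Term 2 = ν·Q^9.4·(…)^5.2 = 2.13×10^-14
D = 0.66·(1.73×10^-16 + 2.13×10^-14)^0.04 = 0.1874 m = 187 mm
Check: V = 1.99 m/s, Re = 1.52×10^5, f = 0.01647, h_f = 22.8 m ≈ 24.5 m ✓

D ≈ 187 mm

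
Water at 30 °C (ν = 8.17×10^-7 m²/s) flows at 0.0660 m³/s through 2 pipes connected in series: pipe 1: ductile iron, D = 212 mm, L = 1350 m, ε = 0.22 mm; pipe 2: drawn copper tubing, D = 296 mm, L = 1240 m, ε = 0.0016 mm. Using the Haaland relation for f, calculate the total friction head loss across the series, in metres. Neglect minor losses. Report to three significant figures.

H ≈ 25.9 m

Pipe 1: V = 1.870 m/s, Re = 4.85×10^5, ε/D = 0.00104, f = 0.02038, h_1 = f(L/D)V²/2g = 23.12 m
Pipe 2: V = 0.9591 m/s, Re = 3.47×10^5, ε/D = 5.41×10^-6, f = 0.01400, h_2 = f(L/D)V²/2g = 2.750 m
Series → Q common, losses add: H = Σh = 25.87 m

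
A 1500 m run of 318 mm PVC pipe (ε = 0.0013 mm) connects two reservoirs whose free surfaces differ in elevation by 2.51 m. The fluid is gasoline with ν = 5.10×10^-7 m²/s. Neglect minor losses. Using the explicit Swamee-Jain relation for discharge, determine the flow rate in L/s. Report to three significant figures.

Q ≈ 71.3 L/s

Swamee-Jain (Type II): Q = -0.965·√(gD⁵h_f/L)·ln[ε/(3.7D) + √(3.17ν²L/(gD³h_f))]
√(gD⁵h_f/L) = √(9.81·0.318⁵·2.51/1500) = 0.007306
ε/(3.7D) = 1.10×10^-6; √(3.17ν²L/(gD³h_f)) = 3.95×10^-5
Q = -0.965·0.007306·ln(4.063×10^-5) = 0.07129 m³/s
Check: V = 0.898 m/s, Re = 5.60×10^5, f = 0.01290, h_f = 2.50 m ≈ 2.51 m ✓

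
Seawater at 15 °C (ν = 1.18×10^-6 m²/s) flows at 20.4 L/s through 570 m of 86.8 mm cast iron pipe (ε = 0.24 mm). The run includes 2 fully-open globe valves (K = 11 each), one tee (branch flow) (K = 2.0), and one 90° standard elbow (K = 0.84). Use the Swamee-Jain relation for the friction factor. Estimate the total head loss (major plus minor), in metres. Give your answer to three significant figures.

H_L ≈ 120 m

V = 4Q/(πD²) = 3.447 m/s; V²/2g = 0.6058 m
Re = 2.54×10^5, ε/D = 0.00276 → f = 0.02630 (Swamee-Jain)
Major: h_f = f(L/D)·V²/2g = 0.02630·6567·0.6058 = 104.6 m
Minor: ΣK = 24.8; h_m = ΣK·V²/2g = 15.05 m
Total H_L = 104.6 + 15.05 = 119.7 m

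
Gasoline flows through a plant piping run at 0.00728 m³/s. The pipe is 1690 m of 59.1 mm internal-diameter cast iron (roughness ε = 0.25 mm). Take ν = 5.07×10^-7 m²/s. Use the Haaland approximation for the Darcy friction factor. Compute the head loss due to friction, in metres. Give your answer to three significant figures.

V = 4Q/(πD²) = 4·0.00728/(π·0.0591²) = 2.654 m/s
Re = VD/ν = 2.654·0.0591/5.07×10^-7 = 3.09×10^5 → turbulent
ε/D = 0.25/59.1 = 0.00423
Haaland: f = 0.02926
h_f = f(L/D)V²/(2g) = 0.02926·(1690/0.0591)·2.654²/(2·9.81) = 300.3 m

h_f ≈ 300 m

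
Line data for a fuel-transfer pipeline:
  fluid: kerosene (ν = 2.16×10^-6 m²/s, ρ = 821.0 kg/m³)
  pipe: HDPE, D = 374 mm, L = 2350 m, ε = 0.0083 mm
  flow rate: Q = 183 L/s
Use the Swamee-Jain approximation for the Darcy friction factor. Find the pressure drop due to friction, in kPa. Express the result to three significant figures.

Δp ≈ 105 kPa

V = 4Q/(πD²) = 4·0.183/(π·0.374²) = 1.666 m/s
Re = VD/ν = 1.666·0.374/2.16×10^-6 = 2.88×10^5 → turbulent
ε/D = 0.0083/374 = 2.22×10^-5
Swamee-Jain: f = 0.01473
h_f = f(L/D)V²/(2g) = 0.01473·(2350/0.374)·1.666²/(2·9.81) = 13.09 m
Δp = ρg·h_f = 821.0·9.81·13.09 = 105.4 kPa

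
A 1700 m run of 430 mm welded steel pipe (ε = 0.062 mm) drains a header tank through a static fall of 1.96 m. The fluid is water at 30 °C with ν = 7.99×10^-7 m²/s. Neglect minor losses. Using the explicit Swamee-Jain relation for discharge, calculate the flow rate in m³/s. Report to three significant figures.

Q ≈ 0.116 m³/s

Swamee-Jain (Type II): Q = -0.965·√(gD⁵h_f/L)·ln[ε/(3.7D) + √(3.17ν²L/(gD³h_f))]
√(gD⁵h_f/L) = √(9.81·0.430⁵·1.96/1700) = 0.01289
ε/(3.7D) = 3.90×10^-5; √(3.17ν²L/(gD³h_f)) = 4.74×10^-5
Q = -0.965·0.01289·ln(8.641×10^-5) = 0.1164 m³/s
Check: V = 0.802 m/s, Re = 4.31×10^5, f = 0.01519, h_f = 1.97 m ≈ 1.96 m ✓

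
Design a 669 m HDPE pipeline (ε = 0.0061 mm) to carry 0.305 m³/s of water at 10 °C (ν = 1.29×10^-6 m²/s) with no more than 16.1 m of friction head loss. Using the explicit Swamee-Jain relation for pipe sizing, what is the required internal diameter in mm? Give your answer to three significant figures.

D ≈ 333 mm

Swamee-Jain (Type III): D = 0.66·[ε^1.25·(LQ²/(gh_f))^4.75 + ν·Q^9.4·(L/(gh_f))^5.2]^0.04
LQ²/(gh_f) = 0.3940; L/(gh_f) = 4.236
Term 1 = ε^1.25·(…)^4.75 = 3.63×10^-9; Term 2 = ν·Q^9.4·(…)^5.2 = 3.33×10^-8
D = 0.66·(3.63×10^-9 + 3.33×10^-8)^0.04 = 0.3329 m = 333 mm
Check: V = 3.50 m/s, Re = 9.04×10^5, f = 0.01222, h_f = 15.4 m ≈ 16.1 m ✓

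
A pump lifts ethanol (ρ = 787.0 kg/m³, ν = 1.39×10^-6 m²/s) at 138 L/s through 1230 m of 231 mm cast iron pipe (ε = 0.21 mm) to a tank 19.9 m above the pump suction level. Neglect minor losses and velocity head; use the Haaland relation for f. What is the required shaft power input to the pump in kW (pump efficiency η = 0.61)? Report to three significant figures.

V = 4Q/(πD²) = 3.293 m/s; Re = 5.47×10^5; ε/D = 9.09×10^-4; f = 0.01974
h_f = f(L/D)V²/2g = 58.08 m
Total head H = z + h_f = 19.9 + 58.08 = 77.98 m
P_hyd = ρgQH = 787.0·9.81·0.138·77.98 = 83.08 kW
P_shaft = P_hyd/η = 83.08/0.61 = 136.2 kW

P_shaft ≈ 136 kW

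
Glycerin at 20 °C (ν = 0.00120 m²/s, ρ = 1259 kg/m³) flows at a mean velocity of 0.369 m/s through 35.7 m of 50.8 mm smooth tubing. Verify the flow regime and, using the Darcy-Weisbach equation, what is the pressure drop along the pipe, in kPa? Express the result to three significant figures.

Re = VD/ν = 0.369·0.05080/0.00120 = 15.6 → laminar (Re < 2300)
f = 64/Re = 4.097
h_f = f(L/D)V²/(2g) = 4.097·(35.7/0.05080)·0.369²/(2·9.81) = 19.98 m
Δp = ρg·h_f = 1259·9.81·19.98 = 246.8 kPa

Δp ≈ 247 kPa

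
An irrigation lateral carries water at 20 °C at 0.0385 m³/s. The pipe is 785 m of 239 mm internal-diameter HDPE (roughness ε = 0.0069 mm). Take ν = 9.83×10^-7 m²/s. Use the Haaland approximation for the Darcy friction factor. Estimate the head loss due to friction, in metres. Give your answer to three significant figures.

V = 4Q/(πD²) = 4·0.0385/(π·0.239²) = 0.8582 m/s
Re = VD/ν = 0.8582·0.239/9.83×10^-7 = 2.09×10^5 → turbulent
ε/D = 0.0069/239 = 2.89×10^-5
Haaland: f = 0.01556
h_f = f(L/D)V²/(2g) = 0.01556·(785/0.239)·0.8582²/(2·9.81) = 1.919 m

h_f ≈ 1.92 m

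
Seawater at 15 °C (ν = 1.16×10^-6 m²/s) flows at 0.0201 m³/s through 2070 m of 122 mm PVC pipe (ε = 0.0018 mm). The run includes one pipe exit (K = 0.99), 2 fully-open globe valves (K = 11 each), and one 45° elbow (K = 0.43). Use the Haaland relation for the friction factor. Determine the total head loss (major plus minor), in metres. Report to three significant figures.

H_L ≈ 44.2 m

V = 4Q/(πD²) = 1.719 m/s; V²/2g = 0.1507 m
Re = 1.81×10^5, ε/D = 1.48×10^-5 → f = 0.01589 (Haaland)
Major: h_f = f(L/D)·V²/2g = 0.01589·16967·0.1507 = 40.63 m
Minor: ΣK = 23.4; h_m = ΣK·V²/2g = 3.529 m
Total H_L = 40.63 + 3.529 = 44.16 m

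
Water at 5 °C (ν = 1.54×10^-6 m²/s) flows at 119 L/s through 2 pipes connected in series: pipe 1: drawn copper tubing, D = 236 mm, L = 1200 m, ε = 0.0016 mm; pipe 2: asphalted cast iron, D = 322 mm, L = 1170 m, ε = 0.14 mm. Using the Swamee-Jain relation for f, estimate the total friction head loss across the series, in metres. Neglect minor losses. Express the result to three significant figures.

Pipe 1: V = 2.720 m/s, Re = 4.17×10^5, ε/D = 6.78×10^-6, f = 0.01362, h_1 = f(L/D)V²/2g = 26.13 m
Pipe 2: V = 1.461 m/s, Re = 3.06×10^5, ε/D = 4.35×10^-4, f = 0.01792, h_2 = f(L/D)V²/2g = 7.086 m
Series → Q common, losses add: H = Σh = 33.22 m

H ≈ 33.2 m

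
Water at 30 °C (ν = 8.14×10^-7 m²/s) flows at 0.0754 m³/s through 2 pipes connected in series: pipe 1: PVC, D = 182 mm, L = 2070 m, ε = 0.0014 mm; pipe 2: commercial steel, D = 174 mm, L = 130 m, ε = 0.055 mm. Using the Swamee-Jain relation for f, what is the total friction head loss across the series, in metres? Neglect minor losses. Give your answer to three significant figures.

H ≈ 67.8 m

Pipe 1: V = 2.898 m/s, Re = 6.48×10^5, ε/D = 7.69×10^-6, f = 0.01265, h_1 = f(L/D)V²/2g = 61.60 m
Pipe 2: V = 3.171 m/s, Re = 6.78×10^5, ε/D = 3.16×10^-4, f = 0.01620, h_2 = f(L/D)V²/2g = 6.202 m
Series → Q common, losses add: H = Σh = 67.80 m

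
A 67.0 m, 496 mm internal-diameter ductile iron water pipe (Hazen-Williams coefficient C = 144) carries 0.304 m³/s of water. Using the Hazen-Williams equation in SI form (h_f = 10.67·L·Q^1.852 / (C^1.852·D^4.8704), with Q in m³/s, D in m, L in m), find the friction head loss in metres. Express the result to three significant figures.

h_f = 10.67·67.0·0.304^1.852 / (144^1.852·0.496^4.8704) = 0.2412 m

h_f ≈ 0.241 m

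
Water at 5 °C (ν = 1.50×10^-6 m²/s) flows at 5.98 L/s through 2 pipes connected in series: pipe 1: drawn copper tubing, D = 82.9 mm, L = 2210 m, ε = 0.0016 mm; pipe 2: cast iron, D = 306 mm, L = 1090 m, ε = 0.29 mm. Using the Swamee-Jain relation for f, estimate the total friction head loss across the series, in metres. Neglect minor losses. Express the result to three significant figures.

Pipe 1: V = 1.108 m/s, Re = 6.12×10^4, ε/D = 1.93×10^-5, f = 0.01993, h_1 = f(L/D)V²/2g = 33.25 m
Pipe 2: V = 0.08131 m/s, Re = 1.66×10^4, ε/D = 9.48×10^-4, f = 0.02909, h_2 = f(L/D)V²/2g = 0.03492 m
Series → Q common, losses add: H = Σh = 33.28 m

H ≈ 33.3 m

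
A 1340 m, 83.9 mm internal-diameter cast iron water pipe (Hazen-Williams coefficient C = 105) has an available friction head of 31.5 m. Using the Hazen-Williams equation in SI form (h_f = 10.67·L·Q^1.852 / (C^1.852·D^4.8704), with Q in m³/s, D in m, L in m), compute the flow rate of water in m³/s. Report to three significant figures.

Rearranging: Q = [h_f·C^1.852·D^4.8704 / (10.67·L)]^(1/1.852)
Q = [31.5·105^1.852·0.0839^4.8704 / (10.67·1340)]^0.540 = 0.005705 m³/s

Q ≈ 0.00570 m³/s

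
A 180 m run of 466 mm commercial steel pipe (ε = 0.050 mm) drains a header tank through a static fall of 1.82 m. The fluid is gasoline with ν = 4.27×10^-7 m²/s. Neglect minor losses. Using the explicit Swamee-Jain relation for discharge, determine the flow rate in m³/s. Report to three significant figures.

Q ≈ 0.460 m³/s

Swamee-Jain (Type II): Q = -0.965·√(gD⁵h_f/L)·ln[ε/(3.7D) + √(3.17ν²L/(gD³h_f))]
√(gD⁵h_f/L) = √(9.81·0.466⁵·1.82/180) = 0.04669
ε/(3.7D) = 2.90×10^-5; √(3.17ν²L/(gD³h_f)) = 7.59×10^-6
Q = -0.965·0.04669·ln(3.659×10^-5) = 0.4603 m³/s
Check: V = 2.70 m/s, Re = 2.95×10^6, f = 0.01277, h_f = 1.83 m ≈ 1.82 m ✓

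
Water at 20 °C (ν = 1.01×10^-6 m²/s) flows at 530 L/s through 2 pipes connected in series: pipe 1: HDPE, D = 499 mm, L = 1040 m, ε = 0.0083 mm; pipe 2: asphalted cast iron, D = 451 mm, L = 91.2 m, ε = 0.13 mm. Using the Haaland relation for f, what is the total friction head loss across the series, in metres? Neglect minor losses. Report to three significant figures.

Pipe 1: V = 2.710 m/s, Re = 1.34×10^6, ε/D = 1.66×10^-5, f = 0.01142, h_1 = f(L/D)V²/2g = 8.906 m
Pipe 2: V = 3.318 m/s, Re = 1.48×10^6, ε/D = 2.88×10^-4, f = 0.01529, h_2 = f(L/D)V²/2g = 1.735 m
Series → Q common, losses add: H = Σh = 10.64 m

H ≈ 10.6 m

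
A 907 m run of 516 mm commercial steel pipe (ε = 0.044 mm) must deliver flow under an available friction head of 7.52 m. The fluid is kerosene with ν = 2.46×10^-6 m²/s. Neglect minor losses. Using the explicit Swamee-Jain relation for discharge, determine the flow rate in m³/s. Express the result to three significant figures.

Q ≈ 0.508 m³/s

Swamee-Jain (Type II): Q = -0.965·√(gD⁵h_f/L)·ln[ε/(3.7D) + √(3.17ν²L/(gD³h_f))]
√(gD⁵h_f/L) = √(9.81·0.516⁵·7.52/907) = 0.05455
ε/(3.7D) = 2.30×10^-5; √(3.17ν²L/(gD³h_f)) = 4.14×10^-5
Q = -0.965·0.05455·ln(6.448×10^-5) = 0.5079 m³/s
Check: V = 2.43 m/s, Re = 5.09×10^5, f = 0.01426, h_f = 7.54 m ≈ 7.52 m ✓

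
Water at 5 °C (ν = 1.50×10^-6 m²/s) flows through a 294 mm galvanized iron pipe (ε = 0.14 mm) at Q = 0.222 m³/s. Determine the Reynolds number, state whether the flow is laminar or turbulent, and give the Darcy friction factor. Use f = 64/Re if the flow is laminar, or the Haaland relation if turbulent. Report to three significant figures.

Re ≈ 6.41×10^5; turbulent; f ≈ 0.0172

V = 4Q/(πD²) = 3.270 m/s
Re = VD/ν = 3.270·0.294/1.50×10^-6 = 6.41×10^5
Re > 4000 → turbulent; ε/D = 4.76×10^-4
Haaland: f = 0.01724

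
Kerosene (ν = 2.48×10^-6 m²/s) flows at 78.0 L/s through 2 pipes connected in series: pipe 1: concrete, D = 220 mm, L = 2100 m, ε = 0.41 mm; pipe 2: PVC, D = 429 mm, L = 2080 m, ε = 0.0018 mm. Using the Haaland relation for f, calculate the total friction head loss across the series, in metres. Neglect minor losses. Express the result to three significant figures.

H ≈ 50.3 m

Pipe 1: V = 2.052 m/s, Re = 1.82×10^5, ε/D = 0.00186, f = 0.02393, h_1 = f(L/D)V²/2g = 49.02 m
Pipe 2: V = 0.5396 m/s, Re = 9.33×10^4, ε/D = 4.20×10^-6, f = 0.01810, h_2 = f(L/D)V²/2g = 1.302 m
Series → Q common, losses add: H = Σh = 50.33 m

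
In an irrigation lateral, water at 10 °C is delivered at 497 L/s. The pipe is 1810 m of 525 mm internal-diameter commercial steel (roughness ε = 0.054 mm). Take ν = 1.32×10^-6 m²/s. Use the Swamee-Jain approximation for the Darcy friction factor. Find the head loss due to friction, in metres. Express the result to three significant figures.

V = 4Q/(πD²) = 4·0.497/(π·0.525²) = 2.296 m/s
Re = VD/ν = 2.296·0.525/1.32×10^-6 = 9.13×10^5 → turbulent
ε/D = 0.054/525 = 1.03×10^-4
Swamee-Jain: f = 0.01365
h_f = f(L/D)V²/(2g) = 0.01365·(1810/0.525)·2.296²/(2·9.81) = 12.65 m

h_f ≈ 12.6 m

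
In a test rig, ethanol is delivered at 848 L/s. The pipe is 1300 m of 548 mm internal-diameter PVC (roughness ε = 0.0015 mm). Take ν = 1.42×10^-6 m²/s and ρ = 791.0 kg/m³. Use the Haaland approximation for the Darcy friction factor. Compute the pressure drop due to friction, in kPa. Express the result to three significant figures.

Δp ≈ 134 kPa

V = 4Q/(πD²) = 4·0.848/(π·0.548²) = 3.595 m/s
Re = VD/ν = 3.595·0.548/1.42×10^-6 = 1.39×10^6 → turbulent
ε/D = 0.0015/548 = 2.74×10^-6
Haaland: f = 0.01103
h_f = f(L/D)V²/(2g) = 0.01103·(1300/0.548)·3.595²/(2·9.81) = 17.24 m
Δp = ρg·h_f = 791.0·9.81·17.24 = 133.8 kPa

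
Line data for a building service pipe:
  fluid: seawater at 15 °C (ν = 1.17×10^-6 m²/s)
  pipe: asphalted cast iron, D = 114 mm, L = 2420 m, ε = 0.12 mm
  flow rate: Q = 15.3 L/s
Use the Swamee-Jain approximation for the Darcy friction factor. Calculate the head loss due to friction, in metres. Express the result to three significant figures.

V = 4Q/(πD²) = 4·0.0153/(π·0.114²) = 1.499 m/s
Re = VD/ν = 1.499·0.114/1.17×10^-6 = 1.46×10^5 → turbulent
ε/D = 0.12/114 = 0.00105
Swamee-Jain: f = 0.02184
h_f = f(L/D)V²/(2g) = 0.02184·(2420/0.114)·1.499²/(2·9.81) = 53.09 m

h_f ≈ 53.1 m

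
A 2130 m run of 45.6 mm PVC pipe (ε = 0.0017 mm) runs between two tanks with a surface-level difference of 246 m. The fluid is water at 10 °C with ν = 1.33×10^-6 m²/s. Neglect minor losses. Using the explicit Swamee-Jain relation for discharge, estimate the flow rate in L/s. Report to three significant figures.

Q ≈ 3.80 L/s

Swamee-Jain (Type II): Q = -0.965·√(gD⁵h_f/L)·ln[ε/(3.7D) + √(3.17ν²L/(gD³h_f))]
√(gD⁵h_f/L) = √(9.81·0.0456⁵·246/2130) = 4.726×10^-4
ε/(3.7D) = 1.01×10^-5; √(3.17ν²L/(gD³h_f)) = 2.28×10^-4
Q = -0.965·4.726×10^-4·ln(2.385×10^-4) = 0.003804 m³/s
Check: V = 2.33 m/s, Re = 7.99×10^4, f = 0.01893, h_f = 245 m ≈ 246 m ✓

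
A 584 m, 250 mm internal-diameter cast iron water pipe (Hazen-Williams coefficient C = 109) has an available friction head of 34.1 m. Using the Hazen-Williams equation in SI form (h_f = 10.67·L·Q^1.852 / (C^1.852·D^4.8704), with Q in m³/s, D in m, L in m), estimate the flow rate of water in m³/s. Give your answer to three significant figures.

Q ≈ 0.171 m³/s

Rearranging: Q = [h_f·C^1.852·D^4.8704 / (10.67·L)]^(1/1.852)
Q = [34.1·109^1.852·0.250^4.8704 / (10.67·584)]^0.540 = 0.1709 m³/s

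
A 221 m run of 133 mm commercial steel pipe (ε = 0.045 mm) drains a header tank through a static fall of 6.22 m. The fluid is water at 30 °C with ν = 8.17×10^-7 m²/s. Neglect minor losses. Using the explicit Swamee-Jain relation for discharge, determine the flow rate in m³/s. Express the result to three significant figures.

Q ≈ 0.0288 m³/s

Swamee-Jain (Type II): Q = -0.965·√(gD⁵h_f/L)·ln[ε/(3.7D) + √(3.17ν²L/(gD³h_f))]
√(gD⁵h_f/L) = √(9.81·0.133⁵·6.22/221) = 0.003390
ε/(3.7D) = 9.14×10^-5; √(3.17ν²L/(gD³h_f)) = 5.71×10^-5
Q = -0.965·0.003390·ln(1.485×10^-4) = 0.02883 m³/s
Check: V = 2.08 m/s, Re = 3.38×10^5, f = 0.01715, h_f = 6.26 m ≈ 6.22 m ✓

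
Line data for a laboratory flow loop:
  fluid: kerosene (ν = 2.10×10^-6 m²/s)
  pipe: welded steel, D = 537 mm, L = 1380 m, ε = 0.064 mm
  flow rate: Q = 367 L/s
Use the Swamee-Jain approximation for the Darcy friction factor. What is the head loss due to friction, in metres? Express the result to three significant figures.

V = 4Q/(πD²) = 4·0.367/(π·0.537²) = 1.620 m/s
Re = VD/ν = 1.620·0.537/2.10×10^-6 = 4.14×10^5 → turbulent
ε/D = 0.064/537 = 1.19×10^-4
Swamee-Jain: f = 0.01500
h_f = f(L/D)V²/(2g) = 0.01500·(1380/0.537)·1.620²/(2·9.81) = 5.159 m

h_f ≈ 5.16 m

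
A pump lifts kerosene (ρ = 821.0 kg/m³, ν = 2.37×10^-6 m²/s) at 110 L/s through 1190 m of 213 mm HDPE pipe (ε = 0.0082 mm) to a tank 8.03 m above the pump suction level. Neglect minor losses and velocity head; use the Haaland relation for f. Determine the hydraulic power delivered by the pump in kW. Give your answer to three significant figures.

P_hyd ≈ 42.9 kW

V = 4Q/(πD²) = 3.087 m/s; Re = 2.77×10^5; ε/D = 3.85×10^-5; f = 0.01487
h_f = f(L/D)V²/2g = 40.35 m
Total head H = z + h_f = 8.03 + 40.35 = 48.38 m
P_hyd = ρgQH = 821.0·9.81·0.110·48.38 = 42.87 kW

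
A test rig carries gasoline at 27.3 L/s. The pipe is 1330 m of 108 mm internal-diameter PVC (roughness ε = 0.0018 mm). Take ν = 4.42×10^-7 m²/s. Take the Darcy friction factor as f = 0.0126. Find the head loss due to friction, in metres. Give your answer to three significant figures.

h_f ≈ 70.2 m

V = 4Q/(πD²) = 4·0.0273/(π·0.108²) = 2.980 m/s
h_f = f(L/D)V²/(2g) = 0.01260·(1330/0.108)·2.980²/(2·9.81) = 70.23 m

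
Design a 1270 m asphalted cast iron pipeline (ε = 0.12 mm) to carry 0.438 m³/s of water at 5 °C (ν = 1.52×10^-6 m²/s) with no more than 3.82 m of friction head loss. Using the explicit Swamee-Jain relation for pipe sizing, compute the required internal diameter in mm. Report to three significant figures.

D ≈ 612 mm

Swamee-Jain (Type III): D = 0.66·[ε^1.25·(LQ²/(gh_f))^4.75 + ν·Q^9.4·(L/(gh_f))^5.2]^0.04
LQ²/(gh_f) = 6.502; L/(gh_f) = 33.89
Term 1 = ε^1.25·(…)^4.75 = 0.0914; Term 2 = ν·Q^9.4·(…)^5.2 = 0.0586
D = 0.66·(0.0914 + 0.0586)^0.04 = 0.6118 m = 612 mm
Check: V = 1.49 m/s, Re = 6.00×10^5, f = 0.01524, h_f = 3.58 m ≈ 3.82 m ✓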